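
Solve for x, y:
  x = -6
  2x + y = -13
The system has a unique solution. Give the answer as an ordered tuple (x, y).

Form the augmented matrix and row-reduce:
  [ 1  0  |   -6 ]
  [ 2  1  |  -13 ]
ρ2 → ρ2 − 2·ρ1
  [ 1  0  |  -6 ]
  [ 0  1  |  -1 ]
Reading off the last column: x = -6, y = -1.

(-6, -1)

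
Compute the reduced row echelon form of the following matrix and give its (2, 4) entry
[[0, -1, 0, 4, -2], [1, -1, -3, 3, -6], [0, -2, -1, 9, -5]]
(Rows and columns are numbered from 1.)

R1 <-> R2
R2 := -1·R2
R3 := R3 + 2·R2
R3 := -1·R3
R1 := R1 + 3·R3
R1 := R1 + R2

-4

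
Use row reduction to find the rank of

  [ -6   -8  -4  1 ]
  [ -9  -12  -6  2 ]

ρ1 ← -1/6·ρ1
ρ2 ← ρ2 + 9·ρ1
ρ2 ← 2·ρ2
ρ1 ← ρ1 + 1/6·ρ2
The reduced form has 2 nonzero rows.

rank = 2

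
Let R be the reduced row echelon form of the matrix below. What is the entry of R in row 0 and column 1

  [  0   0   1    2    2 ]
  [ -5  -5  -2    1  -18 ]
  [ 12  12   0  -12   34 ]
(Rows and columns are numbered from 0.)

1

R1 <-> R2
  [ -5  -5  -2    1  -18 ]
  [  0   0   1    2    2 ]
  [ 12  12   0  -12   34 ]
R1 → -1/5·R1
  [  1   1  2/5  -1/5  18/5 ]
  [  0   0    1     2     2 ]
  [ 12  12    0   -12    34 ]
R3 → R3 − 12·R1
  [ 1  1    2/5   -1/5   18/5 ]
  [ 0  0      1      2      2 ]
  [ 0  0  -24/5  -48/5  -46/5 ]
R3 → R3 + 24/5·R2
  [ 1  1  2/5  -1/5  18/5 ]
  [ 0  0    1     2     2 ]
  [ 0  0    0     0   2/5 ]
R3 → 5/2·R3
  [ 1  1  2/5  -1/5  18/5 ]
  [ 0  0    1     2     2 ]
  [ 0  0    0     0     1 ]
R2 → R2 − 2·R3
  [ 1  1  2/5  -1/5  18/5 ]
  [ 0  0    1     2     0 ]
  [ 0  0    0     0     1 ]
R1 → R1 − 18/5·R3
  [ 1  1  2/5  -1/5  0 ]
  [ 0  0    1     2  0 ]
  [ 0  0    0     0  1 ]
R1 → R1 − 2/5·R2
  [ 1  1  0  -1  0 ]
  [ 0  0  1   2  0 ]
  [ 0  0  0   0  1 ]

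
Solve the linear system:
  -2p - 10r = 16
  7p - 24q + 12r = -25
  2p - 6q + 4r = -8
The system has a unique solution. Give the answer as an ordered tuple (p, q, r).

Form the augmented matrix and row-reduce:
  [ -2    0  -10  |   16 ]
  [  7  -24   12  |  -25 ]
  [  2   -6    4  |   -8 ]
R1 := -1/2·R1
  [ 1    0   5  |   -8 ]
  [ 7  -24  12  |  -25 ]
  [ 2   -6   4  |   -8 ]
R2 := R2 − 7·R1
  [ 1    0    5  |  -8 ]
  [ 0  -24  -23  |  31 ]
  [ 2   -6    4  |  -8 ]
R3 := R3 − 2·R1
  [ 1    0    5  |  -8 ]
  [ 0  -24  -23  |  31 ]
  [ 0   -6   -6  |   8 ]
R2 := -1/24·R2
  [ 1   0      5  |      -8 ]
  [ 0   1  23/24  |  -31/24 ]
  [ 0  -6     -6  |       8 ]
R3 := R3 + 6·R2
  [ 1  0      5  |      -8 ]
  [ 0  1  23/24  |  -31/24 ]
  [ 0  0   -1/4  |     1/4 ]
R3 := -4·R3
  [ 1  0      5  |      -8 ]
  [ 0  1  23/24  |  -31/24 ]
  [ 0  0      1  |      -1 ]
R2 := R2 − 23/24·R3
  [ 1  0  5  |    -8 ]
  [ 0  1  0  |  -1/3 ]
  [ 0  0  1  |    -1 ]
R1 := R1 − 5·R3
  [ 1  0  0  |    -3 ]
  [ 0  1  0  |  -1/3 ]
  [ 0  0  1  |    -1 ]
Reading off the last column: p = -3, q = -1/3, r = -1.

(-3, -1/3, -1)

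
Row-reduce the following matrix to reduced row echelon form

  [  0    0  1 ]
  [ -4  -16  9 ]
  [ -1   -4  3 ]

[[1, 4, 0], [0, 0, 1], [0, 0, 0]]

Swap R1 and R2.
  [ -4  -16  9 ]
  [  0    0  1 ]
  [ -1   -4  3 ]
Multiply R1 by -1/4.
  [  1   4  -9/4 ]
  [  0   0     1 ]
  [ -1  -4     3 ]
Add R1 to R3.
  [ 1  4  -9/4 ]
  [ 0  0     1 ]
  [ 0  0   3/4 ]
Subtract 3/4 times R2 from R3.
  [ 1  4  -9/4 ]
  [ 0  0     1 ]
  [ 0  0     0 ]
Add 9/4 times R2 to R1.
  [ 1  4  0 ]
  [ 0  0  1 ]
  [ 0  0  0 ]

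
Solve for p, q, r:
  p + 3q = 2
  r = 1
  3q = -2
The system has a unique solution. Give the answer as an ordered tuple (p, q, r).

(4, -2/3, 1)

Form the augmented matrix and row-reduce:
  [ 1  3  0  |   2 ]
  [ 0  0  1  |   1 ]
  [ 0  3  0  |  -2 ]
Swap ρ2 and ρ3.
  [ 1  3  0  |   2 ]
  [ 0  3  0  |  -2 ]
  [ 0  0  1  |   1 ]
Multiply ρ2 by 1/3.
  [ 1  3  0  |     2 ]
  [ 0  1  0  |  -2/3 ]
  [ 0  0  1  |     1 ]
Subtract 3 times ρ2 from ρ1.
  [ 1  0  0  |     4 ]
  [ 0  1  0  |  -2/3 ]
  [ 0  0  1  |     1 ]
Reading off the last column: p = 4, q = -2/3, r = 1.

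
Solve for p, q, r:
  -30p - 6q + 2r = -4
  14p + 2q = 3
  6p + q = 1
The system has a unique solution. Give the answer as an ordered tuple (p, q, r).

Form the augmented matrix and row-reduce:
  [ -30  -6  2  |  -4 ]
  [  14   2  0  |   3 ]
  [   6   1  0  |   1 ]
Multiply R1 by -1/30.
  [  1  1/5  -1/15  |  2/15 ]
  [ 14    2      0  |     3 ]
  [  6    1      0  |     1 ]
Subtract 14 times R1 from R2.
  [ 1   1/5  -1/15  |   2/15 ]
  [ 0  -4/5  14/15  |  17/15 ]
  [ 6     1      0  |      1 ]
Subtract 6 times R1 from R3.
  [ 1   1/5  -1/15  |   2/15 ]
  [ 0  -4/5  14/15  |  17/15 ]
  [ 0  -1/5    2/5  |    1/5 ]
Multiply R2 by -5/4.
  [ 1   1/5  -1/15  |    2/15 ]
  [ 0     1   -7/6  |  -17/12 ]
  [ 0  -1/5    2/5  |     1/5 ]
Add 1/5 times R2 to R3.
  [ 1  1/5  -1/15  |    2/15 ]
  [ 0    1   -7/6  |  -17/12 ]
  [ 0    0    1/6  |   -1/12 ]
Multiply R3 by 6.
  [ 1  1/5  -1/15  |    2/15 ]
  [ 0    1   -7/6  |  -17/12 ]
  [ 0    0      1  |    -1/2 ]
Add 7/6 times R3 to R2.
  [ 1  1/5  -1/15  |  2/15 ]
  [ 0    1      0  |    -2 ]
  [ 0    0      1  |  -1/2 ]
Add 1/15 times R3 to R1.
  [ 1  1/5  0  |  1/10 ]
  [ 0    1  0  |    -2 ]
  [ 0    0  1  |  -1/2 ]
Subtract 1/5 times R2 from R1.
  [ 1  0  0  |   1/2 ]
  [ 0  1  0  |    -2 ]
  [ 0  0  1  |  -1/2 ]
Reading off the last column: p = 1/2, q = -2, r = -1/2.

(1/2, -2, -1/2)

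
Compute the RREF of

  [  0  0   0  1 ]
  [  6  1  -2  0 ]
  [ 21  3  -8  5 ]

[[1, 0, -2/3, 0], [0, 1, 2, 0], [0, 0, 0, 1]]

R1 ↔ R2
  [  6  1  -2  0 ]
  [  0  0   0  1 ]
  [ 21  3  -8  5 ]
R1 -> 1/6·R1
  [  1  1/6  -1/3  0 ]
  [  0    0     0  1 ]
  [ 21    3    -8  5 ]
R3 -> R3 − 21·R1
  [ 1   1/6  -1/3  0 ]
  [ 0     0     0  1 ]
  [ 0  -1/2    -1  5 ]
R2 ↔ R3
  [ 1   1/6  -1/3  0 ]
  [ 0  -1/2    -1  5 ]
  [ 0     0     0  1 ]
R2 -> -2·R2
  [ 1  1/6  -1/3    0 ]
  [ 0    1     2  -10 ]
  [ 0    0     0    1 ]
R2 -> R2 + 10·R3
  [ 1  1/6  -1/3  0 ]
  [ 0    1     2  0 ]
  [ 0    0     0  1 ]
R1 -> R1 − 1/6·R2
  [ 1  0  -2/3  0 ]
  [ 0  1     2  0 ]
  [ 0  0     0  1 ]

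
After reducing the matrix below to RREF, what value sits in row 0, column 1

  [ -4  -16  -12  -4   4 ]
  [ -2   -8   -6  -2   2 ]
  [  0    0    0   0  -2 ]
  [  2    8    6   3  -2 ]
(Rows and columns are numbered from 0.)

4

R1 → -1/4·R1
  [  1   4   3   1  -1 ]
  [ -2  -8  -6  -2   2 ]
  [  0   0   0   0  -2 ]
  [  2   8   6   3  -2 ]
R2 → R2 + 2·R1
  [ 1  4  3  1  -1 ]
  [ 0  0  0  0   0 ]
  [ 0  0  0  0  -2 ]
  [ 2  8  6  3  -2 ]
R4 → R4 − 2·R1
  [ 1  4  3  1  -1 ]
  [ 0  0  0  0   0 ]
  [ 0  0  0  0  -2 ]
  [ 0  0  0  1   0 ]
R2 <=> R4
  [ 1  4  3  1  -1 ]
  [ 0  0  0  1   0 ]
  [ 0  0  0  0  -2 ]
  [ 0  0  0  0   0 ]
R3 → -1/2·R3
  [ 1  4  3  1  -1 ]
  [ 0  0  0  1   0 ]
  [ 0  0  0  0   1 ]
  [ 0  0  0  0   0 ]
R1 → R1 + R3
  [ 1  4  3  1  0 ]
  [ 0  0  0  1  0 ]
  [ 0  0  0  0  1 ]
  [ 0  0  0  0  0 ]
R1 → R1 − R2
  [ 1  4  3  0  0 ]
  [ 0  0  0  1  0 ]
  [ 0  0  0  0  1 ]
  [ 0  0  0  0  0 ]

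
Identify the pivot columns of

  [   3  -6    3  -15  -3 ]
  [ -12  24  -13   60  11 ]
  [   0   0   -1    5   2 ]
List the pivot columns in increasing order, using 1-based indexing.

1, 3, 4

R1 := 1/3·R1
R2 := R2 + 12·R1
R2 := -1·R2
R3 := R3 + R2
R3 := 1/5·R3
R1 := R1 + 5·R3
R1 := R1 − R2
Pivot columns are the columns containing a leading 1.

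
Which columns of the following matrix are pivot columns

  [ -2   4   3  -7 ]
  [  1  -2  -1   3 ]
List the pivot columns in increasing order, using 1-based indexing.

r1 := -1/2·r1
r2 := r2 − r1
r2 := 2·r2
r1 := r1 + 3/2·r2
Pivot columns are the columns containing a leading 1.

1, 3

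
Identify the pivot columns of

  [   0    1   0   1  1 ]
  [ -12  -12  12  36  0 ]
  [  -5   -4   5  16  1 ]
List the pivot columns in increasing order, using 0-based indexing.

0, 1

R1 ↔ R2
  [ -12  -12  12  36  0 ]
  [   0    1   0   1  1 ]
  [  -5   -4   5  16  1 ]
R1 → -1/12·R1
  [  1   1  -1  -3  0 ]
  [  0   1   0   1  1 ]
  [ -5  -4   5  16  1 ]
R3 → R3 + 5·R1
  [ 1  1  -1  -3  0 ]
  [ 0  1   0   1  1 ]
  [ 0  1   0   1  1 ]
R3 → R3 − R2
  [ 1  1  -1  -3  0 ]
  [ 0  1   0   1  1 ]
  [ 0  0   0   0  0 ]
R1 → R1 − R2
  [ 1  0  -1  -4  -1 ]
  [ 0  1   0   1   1 ]
  [ 0  0   0   0   0 ]
Pivot columns are the columns containing a leading 1.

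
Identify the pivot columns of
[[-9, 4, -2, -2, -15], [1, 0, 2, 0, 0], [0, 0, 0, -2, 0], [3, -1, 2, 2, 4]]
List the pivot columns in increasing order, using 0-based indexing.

0, 1, 3, 4

Multiply r1 by -1/9.
Subtract r1 from r2.
Subtract 3 times r1 from r4.
Multiply r2 by 9/4.
Subtract 1/3 times r2 from r4.
Multiply r3 by -1/2.
Subtract 3/2 times r3 from r4.
Multiply r4 by 4.
Add 15/4 times r4 to r2.
Subtract 5/3 times r4 from r1.
Add 1/2 times r3 to r2.
Subtract 2/9 times r3 from r1.
Add 4/9 times r2 to r1.
Pivot columns are the columns containing a leading 1.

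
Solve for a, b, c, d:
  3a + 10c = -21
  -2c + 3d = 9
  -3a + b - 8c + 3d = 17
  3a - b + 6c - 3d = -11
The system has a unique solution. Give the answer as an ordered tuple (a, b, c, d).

(3, -1, -3, 1)

Form the augmented matrix and row-reduce:
  [  3   0  10   0  |  -21 ]
  [  0   0  -2   3  |    9 ]
  [ -3   1  -8   3  |   17 ]
  [  3  -1   6  -3  |  -11 ]
r1 -> 1/3·r1
  [  1   0  10/3   0  |   -7 ]
  [  0   0    -2   3  |    9 ]
  [ -3   1    -8   3  |   17 ]
  [  3  -1     6  -3  |  -11 ]
r3 -> r3 + 3·r1
  [ 1   0  10/3   0  |   -7 ]
  [ 0   0    -2   3  |    9 ]
  [ 0   1     2   3  |   -4 ]
  [ 3  -1     6  -3  |  -11 ]
r4 -> r4 − 3·r1
  [ 1   0  10/3   0  |  -7 ]
  [ 0   0    -2   3  |   9 ]
  [ 0   1     2   3  |  -4 ]
  [ 0  -1    -4  -3  |  10 ]
r2 ↔ r3
  [ 1   0  10/3   0  |  -7 ]
  [ 0   1     2   3  |  -4 ]
  [ 0   0    -2   3  |   9 ]
  [ 0  -1    -4  -3  |  10 ]
r4 -> r4 + r2
  [ 1  0  10/3  0  |  -7 ]
  [ 0  1     2  3  |  -4 ]
  [ 0  0    -2  3  |   9 ]
  [ 0  0    -2  0  |   6 ]
r3 -> -1/2·r3
  [ 1  0  10/3     0  |    -7 ]
  [ 0  1     2     3  |    -4 ]
  [ 0  0     1  -3/2  |  -9/2 ]
  [ 0  0    -2     0  |     6 ]
r4 -> r4 + 2·r3
  [ 1  0  10/3     0  |    -7 ]
  [ 0  1     2     3  |    -4 ]
  [ 0  0     1  -3/2  |  -9/2 ]
  [ 0  0     0    -3  |    -3 ]
r4 -> -1/3·r4
  [ 1  0  10/3     0  |    -7 ]
  [ 0  1     2     3  |    -4 ]
  [ 0  0     1  -3/2  |  -9/2 ]
  [ 0  0     0     1  |     1 ]
r3 -> r3 + 3/2·r4
  [ 1  0  10/3  0  |  -7 ]
  [ 0  1     2  3  |  -4 ]
  [ 0  0     1  0  |  -3 ]
  [ 0  0     0  1  |   1 ]
r2 -> r2 − 3·r4
  [ 1  0  10/3  0  |  -7 ]
  [ 0  1     2  0  |  -7 ]
  [ 0  0     1  0  |  -3 ]
  [ 0  0     0  1  |   1 ]
r2 -> r2 − 2·r3
  [ 1  0  10/3  0  |  -7 ]
  [ 0  1     0  0  |  -1 ]
  [ 0  0     1  0  |  -3 ]
  [ 0  0     0  1  |   1 ]
r1 -> r1 − 10/3·r3
  [ 1  0  0  0  |   3 ]
  [ 0  1  0  0  |  -1 ]
  [ 0  0  1  0  |  -3 ]
  [ 0  0  0  1  |   1 ]
Reading off the last column: a = 3, b = -1, c = -3, d = 1.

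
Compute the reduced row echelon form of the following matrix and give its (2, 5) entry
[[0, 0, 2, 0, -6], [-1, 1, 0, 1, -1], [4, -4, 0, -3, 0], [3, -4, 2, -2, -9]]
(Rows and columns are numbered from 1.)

2

r1 <=> r2
  [ -1   1  0   1  -1 ]
  [  0   0  2   0  -6 ]
  [  4  -4  0  -3   0 ]
  [  3  -4  2  -2  -9 ]
r1 := -1·r1
  [ 1  -1  0  -1   1 ]
  [ 0   0  2   0  -6 ]
  [ 4  -4  0  -3   0 ]
  [ 3  -4  2  -2  -9 ]
r3 := r3 − 4·r1
  [ 1  -1  0  -1   1 ]
  [ 0   0  2   0  -6 ]
  [ 0   0  0   1  -4 ]
  [ 3  -4  2  -2  -9 ]
r4 := r4 − 3·r1
  [ 1  -1  0  -1    1 ]
  [ 0   0  2   0   -6 ]
  [ 0   0  0   1   -4 ]
  [ 0  -1  2   1  -12 ]
r2 <=> r4
  [ 1  -1  0  -1    1 ]
  [ 0  -1  2   1  -12 ]
  [ 0   0  0   1   -4 ]
  [ 0   0  2   0   -6 ]
r2 := -1·r2
  [ 1  -1   0  -1   1 ]
  [ 0   1  -2  -1  12 ]
  [ 0   0   0   1  -4 ]
  [ 0   0   2   0  -6 ]
r3 <=> r4
  [ 1  -1   0  -1   1 ]
  [ 0   1  -2  -1  12 ]
  [ 0   0   2   0  -6 ]
  [ 0   0   0   1  -4 ]
r3 := 1/2·r3
  [ 1  -1   0  -1   1 ]
  [ 0   1  -2  -1  12 ]
  [ 0   0   1   0  -3 ]
  [ 0   0   0   1  -4 ]
r2 := r2 + r4
  [ 1  -1   0  -1   1 ]
  [ 0   1  -2   0   8 ]
  [ 0   0   1   0  -3 ]
  [ 0   0   0   1  -4 ]
r1 := r1 + r4
  [ 1  -1   0  0  -3 ]
  [ 0   1  -2  0   8 ]
  [ 0   0   1  0  -3 ]
  [ 0   0   0  1  -4 ]
r2 := r2 + 2·r3
  [ 1  -1  0  0  -3 ]
  [ 0   1  0  0   2 ]
  [ 0   0  1  0  -3 ]
  [ 0   0  0  1  -4 ]
r1 := r1 + r2
  [ 1  0  0  0  -1 ]
  [ 0  1  0  0   2 ]
  [ 0  0  1  0  -3 ]
  [ 0  0  0  1  -4 ]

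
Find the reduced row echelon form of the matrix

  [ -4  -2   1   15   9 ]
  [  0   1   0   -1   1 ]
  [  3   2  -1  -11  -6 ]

[[1, 0, 0, -4, -3], [0, 1, 0, -1, 1], [0, 0, 1, -3, -1]]

Multiply R1 by -1/4.
  [ 1  1/2  -1/4  -15/4  -9/4 ]
  [ 0    1     0     -1     1 ]
  [ 3    2    -1    -11    -6 ]
Subtract 3 times R1 from R3.
  [ 1  1/2  -1/4  -15/4  -9/4 ]
  [ 0    1     0     -1     1 ]
  [ 0  1/2  -1/4    1/4   3/4 ]
Subtract 1/2 times R2 from R3.
  [ 1  1/2  -1/4  -15/4  -9/4 ]
  [ 0    1     0     -1     1 ]
  [ 0    0  -1/4    3/4   1/4 ]
Multiply R3 by -4.
  [ 1  1/2  -1/4  -15/4  -9/4 ]
  [ 0    1     0     -1     1 ]
  [ 0    0     1     -3    -1 ]
Add 1/4 times R3 to R1.
  [ 1  1/2  0  -9/2  -5/2 ]
  [ 0    1  0    -1     1 ]
  [ 0    0  1    -3    -1 ]
Subtract 1/2 times R2 from R1.
  [ 1  0  0  -4  -3 ]
  [ 0  1  0  -1   1 ]
  [ 0  0  1  -3  -1 ]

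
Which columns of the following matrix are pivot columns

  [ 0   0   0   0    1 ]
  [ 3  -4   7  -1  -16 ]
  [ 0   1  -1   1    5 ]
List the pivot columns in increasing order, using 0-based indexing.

0, 1, 4

Swap R1 and R2.
  [ 3  -4   7  -1  -16 ]
  [ 0   0   0   0    1 ]
  [ 0   1  -1   1    5 ]
Multiply R1 by 1/3.
  [ 1  -4/3  7/3  -1/3  -16/3 ]
  [ 0     0    0     0      1 ]
  [ 0     1   -1     1      5 ]
Swap R2 and R3.
  [ 1  -4/3  7/3  -1/3  -16/3 ]
  [ 0     1   -1     1      5 ]
  [ 0     0    0     0      1 ]
Subtract 5 times R3 from R2.
  [ 1  -4/3  7/3  -1/3  -16/3 ]
  [ 0     1   -1     1      0 ]
  [ 0     0    0     0      1 ]
Add 16/3 times R3 to R1.
  [ 1  -4/3  7/3  -1/3  0 ]
  [ 0     1   -1     1  0 ]
  [ 0     0    0     0  1 ]
Add 4/3 times R2 to R1.
  [ 1  0   1  1  0 ]
  [ 0  1  -1  1  0 ]
  [ 0  0   0  0  1 ]
Pivot columns are the columns containing a leading 1.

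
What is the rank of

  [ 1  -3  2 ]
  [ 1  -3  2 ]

ρ2 := ρ2 − ρ1
  [ 1  -3  2 ]
  [ 0   0  0 ]
The reduced form has 1 nonzero row.

rank = 1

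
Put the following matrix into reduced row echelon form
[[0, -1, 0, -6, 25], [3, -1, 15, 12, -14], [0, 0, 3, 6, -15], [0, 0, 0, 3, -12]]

[[1, 0, 0, 0, -4], [0, 1, 0, 0, -1], [0, 0, 1, 0, 3], [0, 0, 0, 1, -4]]

ρ1 <=> ρ2
  [ 3  -1  15  12  -14 ]
  [ 0  -1   0  -6   25 ]
  [ 0   0   3   6  -15 ]
  [ 0   0   0   3  -12 ]
ρ1 ← 1/3·ρ1
  [ 1  -1/3  5   4  -14/3 ]
  [ 0    -1  0  -6     25 ]
  [ 0     0  3   6    -15 ]
  [ 0     0  0   3    -12 ]
ρ2 ← -1·ρ2
  [ 1  -1/3  5  4  -14/3 ]
  [ 0     1  0  6    -25 ]
  [ 0     0  3  6    -15 ]
  [ 0     0  0  3    -12 ]
ρ3 ← 1/3·ρ3
  [ 1  -1/3  5  4  -14/3 ]
  [ 0     1  0  6    -25 ]
  [ 0     0  1  2     -5 ]
  [ 0     0  0  3    -12 ]
ρ4 ← 1/3·ρ4
  [ 1  -1/3  5  4  -14/3 ]
  [ 0     1  0  6    -25 ]
  [ 0     0  1  2     -5 ]
  [ 0     0  0  1     -4 ]
ρ3 ← ρ3 − 2·ρ4
  [ 1  -1/3  5  4  -14/3 ]
  [ 0     1  0  6    -25 ]
  [ 0     0  1  0      3 ]
  [ 0     0  0  1     -4 ]
ρ2 ← ρ2 − 6·ρ4
  [ 1  -1/3  5  4  -14/3 ]
  [ 0     1  0  0     -1 ]
  [ 0     0  1  0      3 ]
  [ 0     0  0  1     -4 ]
ρ1 ← ρ1 − 4·ρ4
  [ 1  -1/3  5  0  34/3 ]
  [ 0     1  0  0    -1 ]
  [ 0     0  1  0     3 ]
  [ 0     0  0  1    -4 ]
ρ1 ← ρ1 − 5·ρ3
  [ 1  -1/3  0  0  -11/3 ]
  [ 0     1  0  0     -1 ]
  [ 0     0  1  0      3 ]
  [ 0     0  0  1     -4 ]
ρ1 ← ρ1 + 1/3·ρ2
  [ 1  0  0  0  -4 ]
  [ 0  1  0  0  -1 ]
  [ 0  0  1  0   3 ]
  [ 0  0  0  1  -4 ]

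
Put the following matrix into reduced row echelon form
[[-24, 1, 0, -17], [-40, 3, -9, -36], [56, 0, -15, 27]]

ρ1 ← -1/24·ρ1
  [   1  -1/24    0  17/24 ]
  [ -40      3   -9    -36 ]
  [  56      0  -15     27 ]
ρ2 ← ρ2 + 40·ρ1
  [  1  -1/24    0  17/24 ]
  [  0    4/3   -9  -23/3 ]
  [ 56      0  -15     27 ]
ρ3 ← ρ3 − 56·ρ1
  [ 1  -1/24    0  17/24 ]
  [ 0    4/3   -9  -23/3 ]
  [ 0    7/3  -15  -38/3 ]
ρ2 ← 3/4·ρ2
  [ 1  -1/24      0  17/24 ]
  [ 0      1  -27/4  -23/4 ]
  [ 0    7/3    -15  -38/3 ]
ρ3 ← ρ3 − 7/3·ρ2
  [ 1  -1/24      0  17/24 ]
  [ 0      1  -27/4  -23/4 ]
  [ 0      0    3/4    3/4 ]
ρ3 ← 4/3·ρ3
  [ 1  -1/24      0  17/24 ]
  [ 0      1  -27/4  -23/4 ]
  [ 0      0      1      1 ]
ρ2 ← ρ2 + 27/4·ρ3
  [ 1  -1/24  0  17/24 ]
  [ 0      1  0      1 ]
  [ 0      0  1      1 ]
ρ1 ← ρ1 + 1/24·ρ2
  [ 1  0  0  3/4 ]
  [ 0  1  0    1 ]
  [ 0  0  1    1 ]

[[1, 0, 0, 3/4], [0, 1, 0, 1], [0, 0, 1, 1]]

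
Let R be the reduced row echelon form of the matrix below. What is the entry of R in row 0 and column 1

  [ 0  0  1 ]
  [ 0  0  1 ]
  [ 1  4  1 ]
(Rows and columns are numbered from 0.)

ρ1 <=> ρ3
ρ3 := ρ3 − ρ2
ρ1 := ρ1 − ρ2

4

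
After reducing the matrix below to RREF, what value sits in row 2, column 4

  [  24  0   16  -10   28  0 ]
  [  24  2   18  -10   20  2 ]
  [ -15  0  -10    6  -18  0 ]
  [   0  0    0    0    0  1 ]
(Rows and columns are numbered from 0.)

2

Multiply r1 by 1/24.
Subtract 24 times r1 from r2.
Add 15 times r1 to r3.
Multiply r2 by 1/2.
Multiply r3 by -4.
Subtract r4 from r2.
Add 5/12 times r3 to r1.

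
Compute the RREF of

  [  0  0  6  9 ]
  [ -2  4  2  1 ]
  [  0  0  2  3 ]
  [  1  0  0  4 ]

[[1, 0, 0, 4], [0, 1, 0, 3/2], [0, 0, 1, 3/2], [0, 0, 0, 0]]

R1 <-> R2
  [ -2  4  2  1 ]
  [  0  0  6  9 ]
  [  0  0  2  3 ]
  [  1  0  0  4 ]
R1 := -1/2·R1
  [ 1  -2  -1  -1/2 ]
  [ 0   0   6     9 ]
  [ 0   0   2     3 ]
  [ 1   0   0     4 ]
R4 := R4 − R1
  [ 1  -2  -1  -1/2 ]
  [ 0   0   6     9 ]
  [ 0   0   2     3 ]
  [ 0   2   1   9/2 ]
R2 <-> R4
  [ 1  -2  -1  -1/2 ]
  [ 0   2   1   9/2 ]
  [ 0   0   2     3 ]
  [ 0   0   6     9 ]
R2 := 1/2·R2
  [ 1  -2   -1  -1/2 ]
  [ 0   1  1/2   9/4 ]
  [ 0   0    2     3 ]
  [ 0   0    6     9 ]
R3 := 1/2·R3
  [ 1  -2   -1  -1/2 ]
  [ 0   1  1/2   9/4 ]
  [ 0   0    1   3/2 ]
  [ 0   0    6     9 ]
R4 := R4 − 6·R3
  [ 1  -2   -1  -1/2 ]
  [ 0   1  1/2   9/4 ]
  [ 0   0    1   3/2 ]
  [ 0   0    0     0 ]
R2 := R2 − 1/2·R3
  [ 1  -2  -1  -1/2 ]
  [ 0   1   0   3/2 ]
  [ 0   0   1   3/2 ]
  [ 0   0   0     0 ]
R1 := R1 + R3
  [ 1  -2  0    1 ]
  [ 0   1  0  3/2 ]
  [ 0   0  1  3/2 ]
  [ 0   0  0    0 ]
R1 := R1 + 2·R2
  [ 1  0  0    4 ]
  [ 0  1  0  3/2 ]
  [ 0  0  1  3/2 ]
  [ 0  0  0    0 ]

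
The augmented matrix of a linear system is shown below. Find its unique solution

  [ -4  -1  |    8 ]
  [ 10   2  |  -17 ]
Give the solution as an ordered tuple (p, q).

(-1/2, -6)

R1 := -1/4·R1
R2 := R2 − 10·R1
R2 := -2·R2
R1 := R1 − 1/4·R2
Reading off the last column: p = -1/2, q = -6.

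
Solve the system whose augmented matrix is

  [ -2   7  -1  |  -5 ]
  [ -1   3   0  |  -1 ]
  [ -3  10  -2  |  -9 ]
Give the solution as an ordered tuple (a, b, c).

r1 ← -1/2·r1
  [  1  -7/2  1/2  |  5/2 ]
  [ -1     3    0  |   -1 ]
  [ -3    10   -2  |   -9 ]
r2 ← r2 + r1
  [  1  -7/2  1/2  |  5/2 ]
  [  0  -1/2  1/2  |  3/2 ]
  [ -3    10   -2  |   -9 ]
r3 ← r3 + 3·r1
  [ 1  -7/2   1/2  |   5/2 ]
  [ 0  -1/2   1/2  |   3/2 ]
  [ 0  -1/2  -1/2  |  -3/2 ]
r2 ← -2·r2
  [ 1  -7/2   1/2  |   5/2 ]
  [ 0     1    -1  |    -3 ]
  [ 0  -1/2  -1/2  |  -3/2 ]
r3 ← r3 + 1/2·r2
  [ 1  -7/2  1/2  |  5/2 ]
  [ 0     1   -1  |   -3 ]
  [ 0     0   -1  |   -3 ]
r3 ← -1·r3
  [ 1  -7/2  1/2  |  5/2 ]
  [ 0     1   -1  |   -3 ]
  [ 0     0    1  |    3 ]
r2 ← r2 + r3
  [ 1  -7/2  1/2  |  5/2 ]
  [ 0     1    0  |    0 ]
  [ 0     0    1  |    3 ]
r1 ← r1 − 1/2·r3
  [ 1  -7/2  0  |  1 ]
  [ 0     1  0  |  0 ]
  [ 0     0  1  |  3 ]
r1 ← r1 + 7/2·r2
  [ 1  0  0  |  1 ]
  [ 0  1  0  |  0 ]
  [ 0  0  1  |  3 ]
Reading off the last column: a = 1, b = 0, c = 3.

(1, 0, 3)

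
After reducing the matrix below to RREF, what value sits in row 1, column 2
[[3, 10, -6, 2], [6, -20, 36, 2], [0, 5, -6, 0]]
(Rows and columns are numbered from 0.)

-6/5

r1 -> 1/3·r1
r2 -> r2 − 6·r1
r2 -> -1/40·r2
r3 -> r3 − 5·r2
r3 -> -4·r3
r2 -> r2 − 1/20·r3
r1 -> r1 − 2/3·r3
r1 -> r1 − 10/3·r2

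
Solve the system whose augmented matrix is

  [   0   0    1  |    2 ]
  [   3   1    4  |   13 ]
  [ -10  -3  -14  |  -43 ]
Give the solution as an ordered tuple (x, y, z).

(0, 5, 2)

R1 ↔ R2
R1 ← 1/3·R1
R3 ← R3 + 10·R1
R2 ↔ R3
R2 ← 3·R2
R2 ← R2 + 2·R3
R1 ← R1 − 4/3·R3
R1 ← R1 − 1/3·R2
Reading off the last column: x = 0, y = 5, z = 2.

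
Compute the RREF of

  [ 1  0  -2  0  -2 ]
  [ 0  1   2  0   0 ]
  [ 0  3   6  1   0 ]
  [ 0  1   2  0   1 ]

[[1, 0, -2, 0, 0], [0, 1, 2, 0, 0], [0, 0, 0, 1, 0], [0, 0, 0, 0, 1]]

Subtract 3 times R2 from R3.
  [ 1  0  -2  0  -2 ]
  [ 0  1   2  0   0 ]
  [ 0  0   0  1   0 ]
  [ 0  1   2  0   1 ]
Subtract R2 from R4.
  [ 1  0  -2  0  -2 ]
  [ 0  1   2  0   0 ]
  [ 0  0   0  1   0 ]
  [ 0  0   0  0   1 ]
Add 2 times R4 to R1.
  [ 1  0  -2  0  0 ]
  [ 0  1   2  0  0 ]
  [ 0  0   0  1  0 ]
  [ 0  0   0  0  1 ]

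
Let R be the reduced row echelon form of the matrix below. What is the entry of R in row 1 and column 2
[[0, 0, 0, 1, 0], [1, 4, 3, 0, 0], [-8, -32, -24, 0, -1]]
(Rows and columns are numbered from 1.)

4

Swap ρ1 and ρ2.
  [  1    4    3  0   0 ]
  [  0    0    0  1   0 ]
  [ -8  -32  -24  0  -1 ]
Add 8 times ρ1 to ρ3.
  [ 1  4  3  0   0 ]
  [ 0  0  0  1   0 ]
  [ 0  0  0  0  -1 ]
Multiply ρ3 by -1.
  [ 1  4  3  0  0 ]
  [ 0  0  0  1  0 ]
  [ 0  0  0  0  1 ]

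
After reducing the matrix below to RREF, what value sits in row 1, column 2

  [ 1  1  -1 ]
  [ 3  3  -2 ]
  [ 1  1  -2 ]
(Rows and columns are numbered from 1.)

1

R2 -> R2 − 3·R1
  [ 1  1  -1 ]
  [ 0  0   1 ]
  [ 1  1  -2 ]
R3 -> R3 − R1
  [ 1  1  -1 ]
  [ 0  0   1 ]
  [ 0  0  -1 ]
R3 -> R3 + R2
  [ 1  1  -1 ]
  [ 0  0   1 ]
  [ 0  0   0 ]
R1 -> R1 + R2
  [ 1  1  0 ]
  [ 0  0  1 ]
  [ 0  0  0 ]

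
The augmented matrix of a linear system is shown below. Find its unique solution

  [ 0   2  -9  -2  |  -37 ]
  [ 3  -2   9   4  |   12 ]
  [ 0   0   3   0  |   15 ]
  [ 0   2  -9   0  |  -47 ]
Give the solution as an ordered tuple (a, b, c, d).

Swap ρ1 and ρ2.
  [ 3  -2   9   4  |   12 ]
  [ 0   2  -9  -2  |  -37 ]
  [ 0   0   3   0  |   15 ]
  [ 0   2  -9   0  |  -47 ]
Multiply ρ1 by 1/3.
  [ 1  -2/3   3  4/3  |    4 ]
  [ 0     2  -9   -2  |  -37 ]
  [ 0     0   3    0  |   15 ]
  [ 0     2  -9    0  |  -47 ]
Multiply ρ2 by 1/2.
  [ 1  -2/3     3  4/3  |      4 ]
  [ 0     1  -9/2   -1  |  -37/2 ]
  [ 0     0     3    0  |     15 ]
  [ 0     2    -9    0  |    -47 ]
Subtract 2 times ρ2 from ρ4.
  [ 1  -2/3     3  4/3  |      4 ]
  [ 0     1  -9/2   -1  |  -37/2 ]
  [ 0     0     3    0  |     15 ]
  [ 0     0     0    2  |    -10 ]
Multiply ρ3 by 1/3.
  [ 1  -2/3     3  4/3  |      4 ]
  [ 0     1  -9/2   -1  |  -37/2 ]
  [ 0     0     1    0  |      5 ]
  [ 0     0     0    2  |    -10 ]
Multiply ρ4 by 1/2.
  [ 1  -2/3     3  4/3  |      4 ]
  [ 0     1  -9/2   -1  |  -37/2 ]
  [ 0     0     1    0  |      5 ]
  [ 0     0     0    1  |     -5 ]
Add ρ4 to ρ2.
  [ 1  -2/3     3  4/3  |      4 ]
  [ 0     1  -9/2    0  |  -47/2 ]
  [ 0     0     1    0  |      5 ]
  [ 0     0     0    1  |     -5 ]
Subtract 4/3 times ρ4 from ρ1.
  [ 1  -2/3     3  0  |   32/3 ]
  [ 0     1  -9/2  0  |  -47/2 ]
  [ 0     0     1  0  |      5 ]
  [ 0     0     0  1  |     -5 ]
Add 9/2 times ρ3 to ρ2.
  [ 1  -2/3  3  0  |  32/3 ]
  [ 0     1  0  0  |    -1 ]
  [ 0     0  1  0  |     5 ]
  [ 0     0  0  1  |    -5 ]
Subtract 3 times ρ3 from ρ1.
  [ 1  -2/3  0  0  |  -13/3 ]
  [ 0     1  0  0  |     -1 ]
  [ 0     0  1  0  |      5 ]
  [ 0     0  0  1  |     -5 ]
Add 2/3 times ρ2 to ρ1.
  [ 1  0  0  0  |  -5 ]
  [ 0  1  0  0  |  -1 ]
  [ 0  0  1  0  |   5 ]
  [ 0  0  0  1  |  -5 ]
Reading off the last column: a = -5, b = -1, c = 5, d = -5.

(-5, -1, 5, -5)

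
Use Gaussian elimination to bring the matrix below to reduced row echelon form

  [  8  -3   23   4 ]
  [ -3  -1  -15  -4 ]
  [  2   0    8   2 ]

R1 ← 1/8·R1
  [  1  -3/8  23/8  1/2 ]
  [ -3    -1   -15   -4 ]
  [  2     0     8    2 ]
R2 ← R2 + 3·R1
  [ 1   -3/8   23/8   1/2 ]
  [ 0  -17/8  -51/8  -5/2 ]
  [ 2      0      8     2 ]
R3 ← R3 − 2·R1
  [ 1   -3/8   23/8   1/2 ]
  [ 0  -17/8  -51/8  -5/2 ]
  [ 0    3/4    9/4     1 ]
R2 ← -8/17·R2
  [ 1  -3/8  23/8    1/2 ]
  [ 0     1     3  20/17 ]
  [ 0   3/4   9/4      1 ]
R3 ← R3 − 3/4·R2
  [ 1  -3/8  23/8    1/2 ]
  [ 0     1     3  20/17 ]
  [ 0     0     0   2/17 ]
R3 ← 17/2·R3
  [ 1  -3/8  23/8    1/2 ]
  [ 0     1     3  20/17 ]
  [ 0     0     0      1 ]
R2 ← R2 − 20/17·R3
  [ 1  -3/8  23/8  1/2 ]
  [ 0     1     3    0 ]
  [ 0     0     0    1 ]
R1 ← R1 − 1/2·R3
  [ 1  -3/8  23/8  0 ]
  [ 0     1     3  0 ]
  [ 0     0     0  1 ]
R1 ← R1 + 3/8·R2
  [ 1  0  4  0 ]
  [ 0  1  3  0 ]
  [ 0  0  0  1 ]

[[1, 0, 4, 0], [0, 1, 3, 0], [0, 0, 0, 1]]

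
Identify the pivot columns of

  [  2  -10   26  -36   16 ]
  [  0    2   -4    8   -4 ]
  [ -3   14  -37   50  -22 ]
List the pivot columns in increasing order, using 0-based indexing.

r1 -> 1/2·r1
  [  1  -5   13  -18    8 ]
  [  0   2   -4    8   -4 ]
  [ -3  14  -37   50  -22 ]
r3 -> r3 + 3·r1
  [ 1  -5  13  -18   8 ]
  [ 0   2  -4    8  -4 ]
  [ 0  -1   2   -4   2 ]
r2 -> 1/2·r2
  [ 1  -5  13  -18   8 ]
  [ 0   1  -2    4  -2 ]
  [ 0  -1   2   -4   2 ]
r3 -> r3 + r2
  [ 1  -5  13  -18   8 ]
  [ 0   1  -2    4  -2 ]
  [ 0   0   0    0   0 ]
r1 -> r1 + 5·r2
  [ 1  0   3  2  -2 ]
  [ 0  1  -2  4  -2 ]
  [ 0  0   0  0   0 ]
Pivot columns are the columns containing a leading 1.

0, 1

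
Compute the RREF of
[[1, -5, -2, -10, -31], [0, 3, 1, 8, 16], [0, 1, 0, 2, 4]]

R2 → 1/3·R2
  [ 1  -5   -2  -10   -31 ]
  [ 0   1  1/3  8/3  16/3 ]
  [ 0   1    0    2     4 ]
R3 → R3 − R2
  [ 1  -5    -2   -10   -31 ]
  [ 0   1   1/3   8/3  16/3 ]
  [ 0   0  -1/3  -2/3  -4/3 ]
R3 → -3·R3
  [ 1  -5   -2  -10   -31 ]
  [ 0   1  1/3  8/3  16/3 ]
  [ 0   0    1    2     4 ]
R2 → R2 − 1/3·R3
  [ 1  -5  -2  -10  -31 ]
  [ 0   1   0    2    4 ]
  [ 0   0   1    2    4 ]
R1 → R1 + 2·R3
  [ 1  -5  0  -6  -23 ]
  [ 0   1  0   2    4 ]
  [ 0   0  1   2    4 ]
R1 → R1 + 5·R2
  [ 1  0  0  4  -3 ]
  [ 0  1  0  2   4 ]
  [ 0  0  1  2   4 ]

[[1, 0, 0, 4, -3], [0, 1, 0, 2, 4], [0, 0, 1, 2, 4]]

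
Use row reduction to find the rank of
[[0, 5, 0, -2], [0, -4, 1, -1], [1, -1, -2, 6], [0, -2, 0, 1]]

rank = 4

r1 ↔ r3
r2 ← -1/4·r2
r3 ← r3 − 5·r2
r4 ← r4 + 2·r2
r3 ← 4/5·r3
r4 ← r4 + 1/2·r3
r4 ← 5·r4
r3 ← r3 + 13/5·r4
r2 ← r2 − 1/4·r4
r1 ← r1 − 6·r4
r2 ← r2 + 1/4·r3
r1 ← r1 + 2·r3
r1 ← r1 + r2
The reduced form has 4 nonzero rows.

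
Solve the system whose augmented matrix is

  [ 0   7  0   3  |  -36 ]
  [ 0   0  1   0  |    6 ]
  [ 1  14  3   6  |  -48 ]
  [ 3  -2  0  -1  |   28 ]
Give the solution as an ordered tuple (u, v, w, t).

R1 <=> R3
  [ 1  14  3   6  |  -48 ]
  [ 0   0  1   0  |    6 ]
  [ 0   7  0   3  |  -36 ]
  [ 3  -2  0  -1  |   28 ]
R4 -> R4 − 3·R1
  [ 1   14   3    6  |  -48 ]
  [ 0    0   1    0  |    6 ]
  [ 0    7   0    3  |  -36 ]
  [ 0  -44  -9  -19  |  172 ]
R2 <=> R3
  [ 1   14   3    6  |  -48 ]
  [ 0    7   0    3  |  -36 ]
  [ 0    0   1    0  |    6 ]
  [ 0  -44  -9  -19  |  172 ]
R2 -> 1/7·R2
  [ 1   14   3    6  |    -48 ]
  [ 0    1   0  3/7  |  -36/7 ]
  [ 0    0   1    0  |      6 ]
  [ 0  -44  -9  -19  |    172 ]
R4 -> R4 + 44·R2
  [ 1  14   3     6  |     -48 ]
  [ 0   1   0   3/7  |   -36/7 ]
  [ 0   0   1     0  |       6 ]
  [ 0   0  -9  -1/7  |  -380/7 ]
R4 -> R4 + 9·R3
  [ 1  14  3     6  |    -48 ]
  [ 0   1  0   3/7  |  -36/7 ]
  [ 0   0  1     0  |      6 ]
  [ 0   0  0  -1/7  |   -2/7 ]
R4 -> -7·R4
  [ 1  14  3    6  |    -48 ]
  [ 0   1  0  3/7  |  -36/7 ]
  [ 0   0  1    0  |      6 ]
  [ 0   0  0    1  |      2 ]
R2 -> R2 − 3/7·R4
  [ 1  14  3  6  |  -48 ]
  [ 0   1  0  0  |   -6 ]
  [ 0   0  1  0  |    6 ]
  [ 0   0  0  1  |    2 ]
R1 -> R1 − 6·R4
  [ 1  14  3  0  |  -60 ]
  [ 0   1  0  0  |   -6 ]
  [ 0   0  1  0  |    6 ]
  [ 0   0  0  1  |    2 ]
R1 -> R1 − 3·R3
  [ 1  14  0  0  |  -78 ]
  [ 0   1  0  0  |   -6 ]
  [ 0   0  1  0  |    6 ]
  [ 0   0  0  1  |    2 ]
R1 -> R1 − 14·R2
  [ 1  0  0  0  |   6 ]
  [ 0  1  0  0  |  -6 ]
  [ 0  0  1  0  |   6 ]
  [ 0  0  0  1  |   2 ]
Reading off the last column: u = 6, v = -6, w = 6, t = 2.

(6, -6, 6, 2)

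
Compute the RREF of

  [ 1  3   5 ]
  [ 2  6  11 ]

[[1, 3, 0], [0, 0, 1]]

r2 → r2 − 2·r1
  [ 1  3  5 ]
  [ 0  0  1 ]
r1 → r1 − 5·r2
  [ 1  3  0 ]
  [ 0  0  1 ]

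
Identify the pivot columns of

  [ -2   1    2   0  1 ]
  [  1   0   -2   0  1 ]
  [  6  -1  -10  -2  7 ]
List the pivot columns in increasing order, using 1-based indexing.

1, 2, 4

R1 := -1/2·R1
  [ 1  -1/2   -1   0  -1/2 ]
  [ 1     0   -2   0     1 ]
  [ 6    -1  -10  -2     7 ]
R2 := R2 − R1
  [ 1  -1/2   -1   0  -1/2 ]
  [ 0   1/2   -1   0   3/2 ]
  [ 6    -1  -10  -2     7 ]
R3 := R3 − 6·R1
  [ 1  -1/2  -1   0  -1/2 ]
  [ 0   1/2  -1   0   3/2 ]
  [ 0     2  -4  -2    10 ]
R2 := 2·R2
  [ 1  -1/2  -1   0  -1/2 ]
  [ 0     1  -2   0     3 ]
  [ 0     2  -4  -2    10 ]
R3 := R3 − 2·R2
  [ 1  -1/2  -1   0  -1/2 ]
  [ 0     1  -2   0     3 ]
  [ 0     0   0  -2     4 ]
R3 := -1/2·R3
  [ 1  -1/2  -1  0  -1/2 ]
  [ 0     1  -2  0     3 ]
  [ 0     0   0  1    -2 ]
R1 := R1 + 1/2·R2
  [ 1  0  -2  0   1 ]
  [ 0  1  -2  0   3 ]
  [ 0  0   0  1  -2 ]
Pivot columns are the columns containing a leading 1.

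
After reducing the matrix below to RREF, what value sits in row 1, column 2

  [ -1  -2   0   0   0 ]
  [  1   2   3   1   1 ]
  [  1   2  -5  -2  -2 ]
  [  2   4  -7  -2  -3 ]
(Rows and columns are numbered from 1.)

2

R1 -> -1·R1
  [ 1  2   0   0   0 ]
  [ 1  2   3   1   1 ]
  [ 1  2  -5  -2  -2 ]
  [ 2  4  -7  -2  -3 ]
R2 -> R2 − R1
  [ 1  2   0   0   0 ]
  [ 0  0   3   1   1 ]
  [ 1  2  -5  -2  -2 ]
  [ 2  4  -7  -2  -3 ]
R3 -> R3 − R1
  [ 1  2   0   0   0 ]
  [ 0  0   3   1   1 ]
  [ 0  0  -5  -2  -2 ]
  [ 2  4  -7  -2  -3 ]
R4 -> R4 − 2·R1
  [ 1  2   0   0   0 ]
  [ 0  0   3   1   1 ]
  [ 0  0  -5  -2  -2 ]
  [ 0  0  -7  -2  -3 ]
R2 -> 1/3·R2
  [ 1  2   0    0    0 ]
  [ 0  0   1  1/3  1/3 ]
  [ 0  0  -5   -2   -2 ]
  [ 0  0  -7   -2   -3 ]
R3 -> R3 + 5·R2
  [ 1  2   0     0     0 ]
  [ 0  0   1   1/3   1/3 ]
  [ 0  0   0  -1/3  -1/3 ]
  [ 0  0  -7    -2    -3 ]
R4 -> R4 + 7·R2
  [ 1  2  0     0     0 ]
  [ 0  0  1   1/3   1/3 ]
  [ 0  0  0  -1/3  -1/3 ]
  [ 0  0  0   1/3  -2/3 ]
R3 -> -3·R3
  [ 1  2  0    0     0 ]
  [ 0  0  1  1/3   1/3 ]
  [ 0  0  0    1     1 ]
  [ 0  0  0  1/3  -2/3 ]
R4 -> R4 − 1/3·R3
  [ 1  2  0    0    0 ]
  [ 0  0  1  1/3  1/3 ]
  [ 0  0  0    1    1 ]
  [ 0  0  0    0   -1 ]
R4 -> -1·R4
  [ 1  2  0    0    0 ]
  [ 0  0  1  1/3  1/3 ]
  [ 0  0  0    1    1 ]
  [ 0  0  0    0    1 ]
R3 -> R3 − R4
  [ 1  2  0    0    0 ]
  [ 0  0  1  1/3  1/3 ]
  [ 0  0  0    1    0 ]
  [ 0  0  0    0    1 ]
R2 -> R2 − 1/3·R4
  [ 1  2  0    0  0 ]
  [ 0  0  1  1/3  0 ]
  [ 0  0  0    1  0 ]
  [ 0  0  0    0  1 ]
R2 -> R2 − 1/3·R3
  [ 1  2  0  0  0 ]
  [ 0  0  1  0  0 ]
  [ 0  0  0  1  0 ]
  [ 0  0  0  0  1 ]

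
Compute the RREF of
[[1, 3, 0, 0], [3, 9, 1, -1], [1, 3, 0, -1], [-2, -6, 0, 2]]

ρ2 ← ρ2 − 3·ρ1
  [  1   3  0   0 ]
  [  0   0  1  -1 ]
  [  1   3  0  -1 ]
  [ -2  -6  0   2 ]
ρ3 ← ρ3 − ρ1
  [  1   3  0   0 ]
  [  0   0  1  -1 ]
  [  0   0  0  -1 ]
  [ -2  -6  0   2 ]
ρ4 ← ρ4 + 2·ρ1
  [ 1  3  0   0 ]
  [ 0  0  1  -1 ]
  [ 0  0  0  -1 ]
  [ 0  0  0   2 ]
ρ3 ← -1·ρ3
  [ 1  3  0   0 ]
  [ 0  0  1  -1 ]
  [ 0  0  0   1 ]
  [ 0  0  0   2 ]
ρ4 ← ρ4 − 2·ρ3
  [ 1  3  0   0 ]
  [ 0  0  1  -1 ]
  [ 0  0  0   1 ]
  [ 0  0  0   0 ]
ρ2 ← ρ2 + ρ3
  [ 1  3  0  0 ]
  [ 0  0  1  0 ]
  [ 0  0  0  1 ]
  [ 0  0  0  0 ]

[[1, 3, 0, 0], [0, 0, 1, 0], [0, 0, 0, 1], [0, 0, 0, 0]]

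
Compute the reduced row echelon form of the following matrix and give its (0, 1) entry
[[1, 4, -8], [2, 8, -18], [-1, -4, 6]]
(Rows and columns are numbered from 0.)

4

ρ2 → ρ2 − 2·ρ1
  [  1   4  -8 ]
  [  0   0  -2 ]
  [ -1  -4   6 ]
ρ3 → ρ3 + ρ1
  [ 1  4  -8 ]
  [ 0  0  -2 ]
  [ 0  0  -2 ]
ρ2 → -1/2·ρ2
  [ 1  4  -8 ]
  [ 0  0   1 ]
  [ 0  0  -2 ]
ρ3 → ρ3 + 2·ρ2
  [ 1  4  -8 ]
  [ 0  0   1 ]
  [ 0  0   0 ]
ρ1 → ρ1 + 8·ρ2
  [ 1  4  0 ]
  [ 0  0  1 ]
  [ 0  0  0 ]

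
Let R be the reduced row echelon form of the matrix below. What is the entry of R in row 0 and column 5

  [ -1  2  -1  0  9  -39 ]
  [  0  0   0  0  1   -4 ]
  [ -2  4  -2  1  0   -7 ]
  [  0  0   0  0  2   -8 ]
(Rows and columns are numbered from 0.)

r1 -> -1·r1
  [  1  -2   1  0  -9  39 ]
  [  0   0   0  0   1  -4 ]
  [ -2   4  -2  1   0  -7 ]
  [  0   0   0  0   2  -8 ]
r3 -> r3 + 2·r1
  [ 1  -2  1  0   -9  39 ]
  [ 0   0  0  0    1  -4 ]
  [ 0   0  0  1  -18  71 ]
  [ 0   0  0  0    2  -8 ]
r2 <-> r3
  [ 1  -2  1  0   -9  39 ]
  [ 0   0  0  1  -18  71 ]
  [ 0   0  0  0    1  -4 ]
  [ 0   0  0  0    2  -8 ]
r4 -> r4 − 2·r3
  [ 1  -2  1  0   -9  39 ]
  [ 0   0  0  1  -18  71 ]
  [ 0   0  0  0    1  -4 ]
  [ 0   0  0  0    0   0 ]
r2 -> r2 + 18·r3
  [ 1  -2  1  0  -9  39 ]
  [ 0   0  0  1   0  -1 ]
  [ 0   0  0  0   1  -4 ]
  [ 0   0  0  0   0   0 ]
r1 -> r1 + 9·r3
  [ 1  -2  1  0  0   3 ]
  [ 0   0  0  1  0  -1 ]
  [ 0   0  0  0  1  -4 ]
  [ 0   0  0  0  0   0 ]

3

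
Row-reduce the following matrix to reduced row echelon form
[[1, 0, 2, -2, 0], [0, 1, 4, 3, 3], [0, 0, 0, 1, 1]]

R2 := R2 − 3·R3
R1 := R1 + 2·R3

[[1, 0, 2, 0, 2], [0, 1, 4, 0, 0], [0, 0, 0, 1, 1]]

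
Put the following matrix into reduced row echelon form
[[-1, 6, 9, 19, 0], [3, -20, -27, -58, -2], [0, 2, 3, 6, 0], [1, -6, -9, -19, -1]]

[[1, 0, 0, -1, 0], [0, 1, 0, 1/2, 0], [0, 0, 1, 5/3, 0], [0, 0, 0, 0, 1]]

Multiply r1 by -1.
Subtract 3 times r1 from r2.
Subtract r1 from r4.
Multiply r2 by -1/2.
Subtract 2 times r2 from r3.
Multiply r3 by 1/3.
Multiply r4 by -1.
Add 2/3 times r4 to r3.
Subtract r4 from r2.
Add 9 times r3 to r1.
Add 6 times r2 to r1.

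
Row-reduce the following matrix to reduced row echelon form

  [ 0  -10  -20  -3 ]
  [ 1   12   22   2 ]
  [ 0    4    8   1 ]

[[1, 0, -2, 0], [0, 1, 2, 0], [0, 0, 0, 1]]

R1 ↔ R2
R2 → -1/10·R2
R3 → R3 − 4·R2
R3 → -5·R3
R2 → R2 − 3/10·R3
R1 → R1 − 2·R3
R1 → R1 − 12·R2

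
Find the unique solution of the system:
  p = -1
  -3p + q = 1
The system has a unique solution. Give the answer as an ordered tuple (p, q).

(-1, -2)

Form the augmented matrix and row-reduce:
  [  1  0  |  -1 ]
  [ -3  1  |   1 ]
R2 → R2 + 3·R1
Reading off the last column: p = -1, q = -2.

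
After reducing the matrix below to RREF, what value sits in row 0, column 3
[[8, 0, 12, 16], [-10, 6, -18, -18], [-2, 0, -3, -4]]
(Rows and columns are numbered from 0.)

R1 := 1/8·R1
  [   1  0  3/2    2 ]
  [ -10  6  -18  -18 ]
  [  -2  0   -3   -4 ]
R2 := R2 + 10·R1
  [  1  0  3/2   2 ]
  [  0  6   -3   2 ]
  [ -2  0   -3  -4 ]
R3 := R3 + 2·R1
  [ 1  0  3/2  2 ]
  [ 0  6   -3  2 ]
  [ 0  0    0  0 ]
R2 := 1/6·R2
  [ 1  0   3/2    2 ]
  [ 0  1  -1/2  1/3 ]
  [ 0  0     0    0 ]

2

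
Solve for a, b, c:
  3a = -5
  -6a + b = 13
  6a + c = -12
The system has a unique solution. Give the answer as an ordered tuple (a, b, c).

Form the augmented matrix and row-reduce:
  [  3  0  0  |   -5 ]
  [ -6  1  0  |   13 ]
  [  6  0  1  |  -12 ]
Multiply ρ1 by 1/3.
  [  1  0  0  |  -5/3 ]
  [ -6  1  0  |    13 ]
  [  6  0  1  |   -12 ]
Add 6 times ρ1 to ρ2.
  [ 1  0  0  |  -5/3 ]
  [ 0  1  0  |     3 ]
  [ 6  0  1  |   -12 ]
Subtract 6 times ρ1 from ρ3.
  [ 1  0  0  |  -5/3 ]
  [ 0  1  0  |     3 ]
  [ 0  0  1  |    -2 ]
Reading off the last column: a = -5/3, b = 3, c = -2.

(-5/3, 3, -2)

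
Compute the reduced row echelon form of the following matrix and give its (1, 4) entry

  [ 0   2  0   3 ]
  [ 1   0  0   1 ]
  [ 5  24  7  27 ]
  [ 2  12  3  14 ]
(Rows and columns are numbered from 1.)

1

r1 ↔ r2
  [ 1   0  0   1 ]
  [ 0   2  0   3 ]
  [ 5  24  7  27 ]
  [ 2  12  3  14 ]
r3 -> r3 − 5·r1
  [ 1   0  0   1 ]
  [ 0   2  0   3 ]
  [ 0  24  7  22 ]
  [ 2  12  3  14 ]
r4 -> r4 − 2·r1
  [ 1   0  0   1 ]
  [ 0   2  0   3 ]
  [ 0  24  7  22 ]
  [ 0  12  3  12 ]
r2 -> 1/2·r2
  [ 1   0  0    1 ]
  [ 0   1  0  3/2 ]
  [ 0  24  7   22 ]
  [ 0  12  3   12 ]
r3 -> r3 − 24·r2
  [ 1   0  0    1 ]
  [ 0   1  0  3/2 ]
  [ 0   0  7  -14 ]
  [ 0  12  3   12 ]
r4 -> r4 − 12·r2
  [ 1  0  0    1 ]
  [ 0  1  0  3/2 ]
  [ 0  0  7  -14 ]
  [ 0  0  3   -6 ]
r3 -> 1/7·r3
  [ 1  0  0    1 ]
  [ 0  1  0  3/2 ]
  [ 0  0  1   -2 ]
  [ 0  0  3   -6 ]
r4 -> r4 − 3·r3
  [ 1  0  0    1 ]
  [ 0  1  0  3/2 ]
  [ 0  0  1   -2 ]
  [ 0  0  0    0 ]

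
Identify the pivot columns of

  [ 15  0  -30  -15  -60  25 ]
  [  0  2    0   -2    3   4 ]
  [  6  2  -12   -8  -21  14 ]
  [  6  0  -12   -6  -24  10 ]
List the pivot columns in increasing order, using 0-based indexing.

0, 1

r1 ← 1/15·r1
  [ 1  0   -2  -1   -4  5/3 ]
  [ 0  2    0  -2    3    4 ]
  [ 6  2  -12  -8  -21   14 ]
  [ 6  0  -12  -6  -24   10 ]
r3 ← r3 − 6·r1
  [ 1  0   -2  -1   -4  5/3 ]
  [ 0  2    0  -2    3    4 ]
  [ 0  2    0  -2    3    4 ]
  [ 6  0  -12  -6  -24   10 ]
r4 ← r4 − 6·r1
  [ 1  0  -2  -1  -4  5/3 ]
  [ 0  2   0  -2   3    4 ]
  [ 0  2   0  -2   3    4 ]
  [ 0  0   0   0   0    0 ]
r2 ← 1/2·r2
  [ 1  0  -2  -1   -4  5/3 ]
  [ 0  1   0  -1  3/2    2 ]
  [ 0  2   0  -2    3    4 ]
  [ 0  0   0   0    0    0 ]
r3 ← r3 − 2·r2
  [ 1  0  -2  -1   -4  5/3 ]
  [ 0  1   0  -1  3/2    2 ]
  [ 0  0   0   0    0    0 ]
  [ 0  0   0   0    0    0 ]
Pivot columns are the columns containing a leading 1.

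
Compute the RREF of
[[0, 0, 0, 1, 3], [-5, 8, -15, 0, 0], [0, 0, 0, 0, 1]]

[[1, -8/5, 3, 0, 0], [0, 0, 0, 1, 0], [0, 0, 0, 0, 1]]

r1 <=> r2
  [ -5  8  -15  0  0 ]
  [  0  0    0  1  3 ]
  [  0  0    0  0  1 ]
r1 ← -1/5·r1
  [ 1  -8/5  3  0  0 ]
  [ 0     0  0  1  3 ]
  [ 0     0  0  0  1 ]
r2 ← r2 − 3·r3
  [ 1  -8/5  3  0  0 ]
  [ 0     0  0  1  0 ]
  [ 0     0  0  0  1 ]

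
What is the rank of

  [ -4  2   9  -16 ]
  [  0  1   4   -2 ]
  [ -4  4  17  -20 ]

ρ1 ← -1/4·ρ1
  [  1  -1/2  -9/4    4 ]
  [  0     1     4   -2 ]
  [ -4     4    17  -20 ]
ρ3 ← ρ3 + 4·ρ1
  [ 1  -1/2  -9/4   4 ]
  [ 0     1     4  -2 ]
  [ 0     2     8  -4 ]
ρ3 ← ρ3 − 2·ρ2
  [ 1  -1/2  -9/4   4 ]
  [ 0     1     4  -2 ]
  [ 0     0     0   0 ]
ρ1 ← ρ1 + 1/2·ρ2
  [ 1  0  -1/4   3 ]
  [ 0  1     4  -2 ]
  [ 0  0     0   0 ]
The reduced form has 2 nonzero rows.

rank = 2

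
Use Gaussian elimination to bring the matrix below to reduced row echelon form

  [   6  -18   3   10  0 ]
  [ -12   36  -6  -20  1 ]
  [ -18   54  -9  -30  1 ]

R1 := 1/6·R1
  [   1  -3  1/2  5/3  0 ]
  [ -12  36   -6  -20  1 ]
  [ -18  54   -9  -30  1 ]
R2 := R2 + 12·R1
  [   1  -3  1/2  5/3  0 ]
  [   0   0    0    0  1 ]
  [ -18  54   -9  -30  1 ]
R3 := R3 + 18·R1
  [ 1  -3  1/2  5/3  0 ]
  [ 0   0    0    0  1 ]
  [ 0   0    0    0  1 ]
R3 := R3 − R2
  [ 1  -3  1/2  5/3  0 ]
  [ 0   0    0    0  1 ]
  [ 0   0    0    0  0 ]

[[1, -3, 1/2, 5/3, 0], [0, 0, 0, 0, 1], [0, 0, 0, 0, 0]]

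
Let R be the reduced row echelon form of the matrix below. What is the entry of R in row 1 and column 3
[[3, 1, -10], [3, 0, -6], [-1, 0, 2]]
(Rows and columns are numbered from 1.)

ρ1 ← 1/3·ρ1
ρ2 ← ρ2 − 3·ρ1
ρ3 ← ρ3 + ρ1
ρ2 ← -1·ρ2
ρ3 ← ρ3 − 1/3·ρ2
ρ1 ← ρ1 − 1/3·ρ2

-2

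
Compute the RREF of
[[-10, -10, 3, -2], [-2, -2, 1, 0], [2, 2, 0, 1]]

r1 → -1/10·r1
  [  1   1  -3/10  1/5 ]
  [ -2  -2      1    0 ]
  [  2   2      0    1 ]
r2 → r2 + 2·r1
  [ 1  1  -3/10  1/5 ]
  [ 0  0    2/5  2/5 ]
  [ 2  2      0    1 ]
r3 → r3 − 2·r1
  [ 1  1  -3/10  1/5 ]
  [ 0  0    2/5  2/5 ]
  [ 0  0    3/5  3/5 ]
r2 → 5/2·r2
  [ 1  1  -3/10  1/5 ]
  [ 0  0      1    1 ]
  [ 0  0    3/5  3/5 ]
r3 → r3 − 3/5·r2
  [ 1  1  -3/10  1/5 ]
  [ 0  0      1    1 ]
  [ 0  0      0    0 ]
r1 → r1 + 3/10·r2
  [ 1  1  0  1/2 ]
  [ 0  0  1    1 ]
  [ 0  0  0    0 ]

[[1, 1, 0, 1/2], [0, 0, 1, 1], [0, 0, 0, 0]]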